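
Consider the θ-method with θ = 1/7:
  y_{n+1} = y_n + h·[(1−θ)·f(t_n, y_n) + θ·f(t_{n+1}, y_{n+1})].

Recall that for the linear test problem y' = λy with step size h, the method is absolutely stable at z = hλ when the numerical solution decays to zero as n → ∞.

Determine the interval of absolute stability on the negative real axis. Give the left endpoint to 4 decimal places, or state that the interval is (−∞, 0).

(-2.8000, 0).

With y'=λy (z=hλ):
  y_{n+1} = y_n + z·[6/7·y_n + 1/7·y_{n+1}] ⇒ (1 − 1/7z)y_{n+1} = (1 + 6/7z)y_n
  ⇒ R(z) = (1 + 6/7z)/(1 − 1/7z).

Find x<0 with |R(x)|<1.
x=-1.36: |R|=0.1388
R=−1: 1+6/7x = −1+1/7x ⇒ -5/7x=2 ⇒ x=2/(-5/7)=-2.8000
Confirm numerically:
  x=-1.384: |R|=0.15553 <1
  x=-1.257: |R|=0.06564 <1
  x=-1.235: |R|=0.04979 <1
  x=-3.231: |R|=1.21063 >1
  x=-3.161: |R|=1.17764 >1
Stable set (-2.8000, 0).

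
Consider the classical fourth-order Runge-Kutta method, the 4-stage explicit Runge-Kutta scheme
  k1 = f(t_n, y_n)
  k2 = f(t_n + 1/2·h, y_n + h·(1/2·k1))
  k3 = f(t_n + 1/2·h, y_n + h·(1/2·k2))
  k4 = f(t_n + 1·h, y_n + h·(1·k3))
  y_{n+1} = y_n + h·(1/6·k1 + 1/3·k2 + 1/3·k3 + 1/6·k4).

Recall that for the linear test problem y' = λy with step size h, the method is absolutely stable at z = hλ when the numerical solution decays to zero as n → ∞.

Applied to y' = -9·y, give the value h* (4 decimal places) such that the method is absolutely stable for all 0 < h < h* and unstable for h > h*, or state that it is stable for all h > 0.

(-2.7853,0); λ=-9 ⇒ h* = 0.3095.

With y'=λy (z=hλ):
  order 4, 4-stage ⇒ R(z)=1+z+z^2/2+z^3/6+z^4/24
  (e.g. R(-1)=0.37500, |R|=0.37500)

Solve |R(x)|<1 on ℝ⁻.
x=-1: |R|=0.3750
|R(-1.98)|=0.3269 |R(-1.15)|=0.3306 |R(-0.74)|=0.4788
Bisect:
  x_lo=-3.5562 |R|=2.9353  x_hi=-0.2787 |R|=0.7568
  mid=-1.91743 |R|=0.30913 →hi
  mid=-2.73679 |R|=0.92931 →hi
  mid=-3.14648 |R|=1.69584 →lo
  mid=-2.94163 |R|=1.26246 →lo
  mid=-2.83921 |R|=1.08439 →lo
  mid=-2.78800 |R|=1.00410 →lo
  mid=-2.76240 |R|=0.96603 →hi
  ...
  [-2.78540,-2.78520] ⇒ x*=-2.7853
Stable set (-2.7853, 0).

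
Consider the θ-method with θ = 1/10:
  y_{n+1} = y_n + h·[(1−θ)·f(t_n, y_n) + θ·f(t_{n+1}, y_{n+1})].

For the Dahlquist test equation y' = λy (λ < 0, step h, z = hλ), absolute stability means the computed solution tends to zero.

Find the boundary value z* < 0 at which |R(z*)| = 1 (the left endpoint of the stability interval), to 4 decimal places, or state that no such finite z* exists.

left endpoint -2.5000.

On y'=λy, z=hλ:
  y_{n+1} = y_n + z·[9/10·y_n + 1/10·y_{n+1}] ⇒ (1 − 1/10z)y_{n+1} = (1 + 9/10z)y_n
  ⇒ R(z) = (1 + 9/10z)/(1 − 1/10z).

Solve |R(x)|<1 on ℝ⁻.
x=-1.67: |R|=0.4310
R=−1: 1+9/10x = −1+1/10x ⇒ -4/5x=2 ⇒ x=2/(-4/5)=-2.5000
Confirm numerically:
  x=-1.995: |R|=0.66319 <1
  x=-1.979: |R|=0.65206 <1
  x=-1.755: |R|=0.49298 <1
  x=-1.493: |R|=0.29905 <1
  x=-3.043: |R|=1.33305 >1
  x=-2.829: |R|=1.20516 >1
Interval (-2.5000, 0).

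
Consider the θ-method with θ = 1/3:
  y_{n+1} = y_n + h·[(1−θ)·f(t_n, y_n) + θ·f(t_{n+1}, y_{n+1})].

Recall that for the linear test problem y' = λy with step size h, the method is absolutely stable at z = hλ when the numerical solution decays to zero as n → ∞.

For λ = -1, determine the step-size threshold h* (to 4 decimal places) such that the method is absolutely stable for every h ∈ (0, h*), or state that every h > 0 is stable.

On y'=λy, z=hλ:
  y_{n+1} = y_n + z·[2/3·y_n + 1/3·y_{n+1}] ⇒ (1 − 1/3z)y_{n+1} = (1 + 2/3z)y_n
  so R(z) = (1 + 2/3z)/(1 − 1/3z).

Boundary: |R(x)|=1, x<0.
x=-0.55: |R|=0.5352
R=−1: 1+2/3x = −1+1/3x ⇒ -1/3x=2 ⇒ x=2/(-1/3)=-6.0000
Confirm numerically:
  x=-4.516: |R|=0.80255 <1
  x=-4.229: |R|=0.75501 <1
  x=-3.613: |R|=0.63904 <1
  x=-2.502: |R|=0.36423 <1
  x=-6.290: |R|=1.03122 >1
  x=-6.222: |R|=1.02407 >1
Stable set (-6.0000, 0).

(-6.0000,0); λ=-1 ⇒ h* = (6)/1 = 6.0000.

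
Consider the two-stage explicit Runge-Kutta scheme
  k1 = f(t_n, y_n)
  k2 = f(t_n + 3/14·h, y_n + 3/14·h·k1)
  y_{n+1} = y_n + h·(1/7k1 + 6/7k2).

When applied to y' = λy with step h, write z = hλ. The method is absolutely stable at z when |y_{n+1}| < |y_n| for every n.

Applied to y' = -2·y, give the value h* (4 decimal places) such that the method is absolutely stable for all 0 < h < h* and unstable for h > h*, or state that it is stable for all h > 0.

On y'=λy, z=hλ:
  k1=λy_n ⇒ h·k1=z·y_n;  k2=λ(1+3/14z)y_n ⇒ h·k2=z(1+3/14z)y_n
  y_{n+1}/y_n = 1 + 1/7z + 6/7z(1+3/14z) = 1 + z + 9/49z²
  so R(z) = 1 + z + 9/49z².

Find x<0 with |R(x)|<1.
x=-0.71: |R|=0.3826
R=1: x+9/49x²=0 ⇒ x=−49/9=-5.4444; min R=1−1/(4·9/49)=-0.3611>−1
Confirm numerically:
  x=-5.018: |R|=0.60696 <1
  x=-4.755: |R|=0.39786 <1
  x=-4.720: |R|=0.37195 <1
  x=-2.364: |R|=0.33754 <1
  x=-6.021: |R|=1.63761 >1
  x=-5.780: |R|=1.35624 >1
Interval (-5.4444, 0).

(-5.4444,0); λ=-2 ⇒ h* = (49/9)/2 = 2.7222.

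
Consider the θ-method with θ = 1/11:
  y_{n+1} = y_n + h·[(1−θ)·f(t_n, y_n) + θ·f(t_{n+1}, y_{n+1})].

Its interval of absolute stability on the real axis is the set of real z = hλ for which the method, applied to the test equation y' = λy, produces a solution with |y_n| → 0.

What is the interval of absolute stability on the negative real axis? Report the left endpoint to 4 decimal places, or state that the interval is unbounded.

z∈(-2.4444,0).

Set f=λy, z=hλ:
  y_{n+1} = y_n + z·[10/11·y_n + 1/11·y_{n+1}] ⇒ (1 − 1/11z)y_{n+1} = (1 + 10/11z)y_n
  ⇒ R(z) = (1 + 10/11z)/(1 − 1/11z).

Need |R(x)|<1, x<0.
x=-0.36: |R|=0.6514
R=−1: 1+10/11x = −1+1/11x ⇒ -9/11x=2 ⇒ x=2/(-9/11)=-2.4444
Confirm numerically:
  x=-2.285: |R|=0.89198 <1
  x=-2.274: |R|=0.88444 <1
  x=-1.545: |R|=0.35472 <1
  x=-2.791: |R|=1.22616 >1
  x=-2.673: |R|=1.15044 >1
  x=-2.630: |R|=1.12252 >1
So |R|<1 on (-2.4444, 0).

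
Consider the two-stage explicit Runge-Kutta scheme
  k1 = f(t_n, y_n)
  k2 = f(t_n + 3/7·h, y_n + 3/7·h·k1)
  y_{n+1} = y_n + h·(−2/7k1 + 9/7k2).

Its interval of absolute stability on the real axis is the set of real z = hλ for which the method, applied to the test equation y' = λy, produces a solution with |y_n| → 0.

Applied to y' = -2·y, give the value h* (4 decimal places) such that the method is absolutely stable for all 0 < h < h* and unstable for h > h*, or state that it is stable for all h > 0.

Set f=λy, z=hλ:
  k1=λy_n ⇒ h·k1=z·y_n;  k2=λ(1+3/7z)y_n ⇒ h·k2=z(1+3/7z)y_n
  y_{n+1}/y_n = 1 − 2/7z + 9/7z(1+3/7z) = 1 + z + 27/49z²
  R(z) = 1 + z + 27/49z².

Need |R(x)|<1, x<0.
x=-1.05: |R|=0.5575
R=1: x+27/49x²=0 ⇒ x=−49/27=-1.8148; min R=1−1/(4·27/49)=0.5463>−1
Confirm numerically:
  x=-1.752: |R|=0.93936 <1
  x=-1.435: |R|=0.69968 <1
  x=-0.836: |R|=0.54911 <1
  x=-0.742: |R|=0.56137 <1
  x=-2.119: |R|=1.35517 >1
  x=-2.096: |R|=1.32475 >1
  x=-2.043: |R|=1.25688 >1
Interval (-1.8148, 0).

(-1.8148,0); λ=-2 ⇒ h* = (49/27)/2 = 0.9074.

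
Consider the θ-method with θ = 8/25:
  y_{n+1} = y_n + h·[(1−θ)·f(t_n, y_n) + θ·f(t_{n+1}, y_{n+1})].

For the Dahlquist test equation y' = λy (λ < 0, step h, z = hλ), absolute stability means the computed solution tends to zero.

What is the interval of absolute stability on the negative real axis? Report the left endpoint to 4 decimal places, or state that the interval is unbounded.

(-5.5556, 0).

Test eqn y'=λy, z=hλ:
  y_{n+1} = y_n + z·[17/25·y_n + 8/25·y_{n+1}] ⇒ (1 − 8/25z)y_{n+1} = (1 + 17/25z)y_n
  ⇒ R(z) = (1 + 17/25z)/(1 − 8/25z).

Need |R(x)|<1, x<0.
x=-0.62: |R|=0.4826
R=−1: 1+17/25x = −1+8/25x ⇒ -9/25x=2 ⇒ x=2/(-9/25)=-5.5556
Confirm numerically:
  x=-4.628: |R|=0.86541 <1
  x=-4.580: |R|=0.85756 <1
  x=-2.447: |R|=0.37238 <1
  x=-6.012: |R|=1.05620 >1
  x=-5.767: |R|=1.02675 >1
  x=-5.580: |R|=1.00316 >1
So |R|<1 on (-5.5556, 0).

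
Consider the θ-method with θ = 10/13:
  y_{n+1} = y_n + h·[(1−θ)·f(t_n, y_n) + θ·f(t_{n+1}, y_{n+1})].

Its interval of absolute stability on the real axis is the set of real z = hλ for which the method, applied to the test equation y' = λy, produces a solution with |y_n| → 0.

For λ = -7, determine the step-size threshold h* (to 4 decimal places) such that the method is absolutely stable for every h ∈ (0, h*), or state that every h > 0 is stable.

unbounded; (−∞, 0). Any h>0 works for λ=-7.

Set f=λy, z=hλ:
  y_{n+1} = y_n + z·[3/13·y_n + 10/13·y_{n+1}] ⇒ (1 − 10/13z)y_{n+1} = (1 + 3/13z)y_n
  so R(z) = (1 + 3/13z)/(1 − 10/13z).

Find x<0 with |R(x)|<1.
x=-0.79: |R|=0.5086
x=-2: |R|=0.2121
x=-10: |R|=0.1504
x=-100: |R|=0.2833
θ=10/13≥1/2 ⇒ |1+3/13x|<|1−10/13x| ∀x<0 ⇒ stable on all of ℝ⁻.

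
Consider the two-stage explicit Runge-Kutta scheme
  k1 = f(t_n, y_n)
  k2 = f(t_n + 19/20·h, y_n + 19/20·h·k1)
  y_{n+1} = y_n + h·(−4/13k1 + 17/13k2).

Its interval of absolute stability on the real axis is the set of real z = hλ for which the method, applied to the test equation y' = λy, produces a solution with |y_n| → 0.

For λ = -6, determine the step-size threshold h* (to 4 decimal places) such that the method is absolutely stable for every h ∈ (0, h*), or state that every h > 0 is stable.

(-0.8050,0); λ=-6 ⇒ h* = (260/323)/6 = 0.1342.

On y'=λy, z=hλ:
  k1=λy_n ⇒ h·k1=z·y_n;  k2=λ(1+19/20z)y_n ⇒ h·k2=z(1+19/20z)y_n
  y_{n+1}/y_n = 1 − 4/13z + 17/13z(1+19/20z) = 1 + z + 323/260z²
  R(z) = 1 + z + 323/260z².

Need |R(x)|<1, x<0.
x=-1.27: |R|=1.7337
R=1: x+323/260x²=0 ⇒ x=−260/323=-0.8050; min R=1−1/(4·323/260)=0.7988>−1
Confirm numerically:
  x=-0.603: |R|=0.84871 <1
  x=-0.577: |R|=0.83660 <1
  x=-0.529: |R|=0.81865 <1
  x=-0.524: |R|=0.81711 <1
  x=-1.244: |R|=1.67852 >1
  x=-1.040: |R|=1.30368 >1
  x=-0.863: |R|=1.06223 >1
Interval (-0.8050, 0).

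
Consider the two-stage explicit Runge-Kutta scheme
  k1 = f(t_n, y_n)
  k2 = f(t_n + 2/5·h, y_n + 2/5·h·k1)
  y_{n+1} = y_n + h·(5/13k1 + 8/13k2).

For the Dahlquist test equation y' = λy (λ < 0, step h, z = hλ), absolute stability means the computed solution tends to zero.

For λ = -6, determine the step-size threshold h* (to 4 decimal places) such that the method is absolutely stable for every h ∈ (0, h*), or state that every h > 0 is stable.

(-4.0625,0); λ=-6 ⇒ h* = (65/16)/6 = 0.6771.

On y'=λy, z=hλ:
  k1=λy_n ⇒ h·k1=z·y_n;  k2=λ(1+2/5z)y_n ⇒ h·k2=z(1+2/5z)y_n
  y_{n+1}/y_n = 1 + 5/13z + 8/13z(1+2/5z) = 1 + z + 16/65z²
  Hence R(z) = 1 + z + 16/65z².

Find x<0 with |R(x)|<1.
x=-1.27: |R|=0.1270
R=1: x+16/65x²=0 ⇒ x=−65/16=-4.0625; min R=1−1/(4·16/65)=-0.0156>−1
Confirm numerically:
  x=-3.723: |R|=0.68887 <1
  x=-2.704: |R|=0.09578 <1
  x=-1.885: |R|=0.01036 <1
  x=-4.617: |R|=1.63018 >1
  x=-4.184: |R|=1.12513 >1
Stable set (-4.0625, 0).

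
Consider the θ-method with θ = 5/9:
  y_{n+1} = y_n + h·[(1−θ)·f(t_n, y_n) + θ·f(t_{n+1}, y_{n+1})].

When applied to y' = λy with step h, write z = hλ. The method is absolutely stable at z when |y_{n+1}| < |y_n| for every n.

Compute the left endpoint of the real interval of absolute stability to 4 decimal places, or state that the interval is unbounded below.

Test eqn y'=λy, z=hλ:
  y_{n+1} = y_n + z·[4/9·y_n + 5/9·y_{n+1}] ⇒ (1 − 5/9z)y_{n+1} = (1 + 4/9z)y_n
  so R(z) = (1 + 4/9z)/(1 − 5/9z).

Boundary: |R(x)|=1, x<0.
x=-0.98: |R|=0.3655
x=-2: |R|=0.0526
x=-10: |R|=0.5254
x=-100: |R|=0.7682
θ=5/9≥1/2 ⇒ |1+4/9x|<|1−5/9x| ∀x<0 ⇒ stable on all of ℝ⁻.

unbounded; (−∞, 0).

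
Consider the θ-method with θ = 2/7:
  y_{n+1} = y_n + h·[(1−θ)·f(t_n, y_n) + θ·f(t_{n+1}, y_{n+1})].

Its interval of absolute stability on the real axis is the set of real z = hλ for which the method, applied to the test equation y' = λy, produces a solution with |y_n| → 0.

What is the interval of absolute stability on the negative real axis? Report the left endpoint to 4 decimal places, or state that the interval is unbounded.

Test eqn y'=λy, z=hλ:
  y_{n+1} = y_n + z·[5/7·y_n + 2/7·y_{n+1}] ⇒ (1 − 2/7z)y_{n+1} = (1 + 5/7z)y_n
  so R(z) = (1 + 5/7z)/(1 − 2/7z).

Find x<0 with |R(x)|<1.
x=-1.37: |R|=0.0154
R=−1: 1+5/7x = −1+2/7x ⇒ -3/7x=2 ⇒ x=2/(-3/7)=-4.6667
Confirm numerically:
  x=-4.164: |R|=0.90162 <1
  x=-3.428: |R|=0.73181 <1
  x=-2.443: |R|=0.43875 <1
  x=-2.434: |R|=0.43563 <1
  x=-4.980: |R|=1.05542 >1
  x=-4.881: |R|=1.03836 >1
  x=-4.847: |R|=1.03241 >1
Stable set (-4.6667, 0).

(-4.6667, 0).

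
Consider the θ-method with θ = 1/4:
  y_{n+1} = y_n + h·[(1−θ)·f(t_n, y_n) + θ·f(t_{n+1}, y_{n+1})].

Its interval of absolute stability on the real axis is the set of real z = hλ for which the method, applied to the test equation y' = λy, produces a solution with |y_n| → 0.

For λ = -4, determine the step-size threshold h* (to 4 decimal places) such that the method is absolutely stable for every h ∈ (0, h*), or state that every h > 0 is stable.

With y'=λy (z=hλ):
  y_{n+1} = y_n + z·[3/4·y_n + 1/4·y_{n+1}] ⇒ (1 − 1/4z)y_{n+1} = (1 + 3/4z)y_n
  Hence R(z) = (1 + 3/4z)/(1 − 1/4z).

Find x<0 with |R(x)|<1.
x=-1.46: |R|=0.0696
R=−1: 1+3/4x = −1+1/4x ⇒ -1/2x=2 ⇒ x=2/(-1/2)=-4.0000
Confirm numerically:
  x=-3.596: |R|=0.89363 <1
  x=-2.962: |R|=0.70181 <1
  x=-2.806: |R|=0.64913 <1
  x=-1.621: |R|=0.15353 <1
  x=-4.455: |R|=1.10763 >1
  x=-4.377: |R|=1.09001 >1
Interval (-4.0000, 0).

(-4.0000,0); λ=-4 ⇒ h* = (4)/4 = 1.0000.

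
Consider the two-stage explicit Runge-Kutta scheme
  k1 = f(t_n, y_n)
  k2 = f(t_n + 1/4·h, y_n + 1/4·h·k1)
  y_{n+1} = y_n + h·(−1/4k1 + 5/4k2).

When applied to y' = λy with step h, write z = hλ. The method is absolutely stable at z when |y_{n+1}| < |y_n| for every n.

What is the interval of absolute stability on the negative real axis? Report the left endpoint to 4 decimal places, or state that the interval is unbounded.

Test eqn y'=λy, z=hλ:
  k1=λy_n ⇒ h·k1=z·y_n;  k2=λ(1+1/4z)y_n ⇒ h·k2=z(1+1/4z)y_n
  y_{n+1}/y_n = 1 − 1/4z + 5/4z(1+1/4z) = 1 + z + 5/16z²
  R(z) = 1 + z + 5/16z².

Need |R(x)|<1, x<0.
x=-1.08: |R|=0.2845
R=1: x+5/16x²=0 ⇒ x=−16/5=-3.2000; min R=1−1/(4·5/16)=0.2000>−1
Confirm numerically:
  x=-3.128: |R|=0.92962 <1
  x=-2.525: |R|=0.46738 <1
  x=-1.861: |R|=0.22129 <1
  x=-1.432: |R|=0.20882 <1
  x=-3.580: |R|=1.42512 >1
  x=-3.548: |R|=1.38585 >1
  x=-3.334: |R|=1.13961 >1
So |R|<1 on (-3.2000, 0).

z∈(-3.2000,0).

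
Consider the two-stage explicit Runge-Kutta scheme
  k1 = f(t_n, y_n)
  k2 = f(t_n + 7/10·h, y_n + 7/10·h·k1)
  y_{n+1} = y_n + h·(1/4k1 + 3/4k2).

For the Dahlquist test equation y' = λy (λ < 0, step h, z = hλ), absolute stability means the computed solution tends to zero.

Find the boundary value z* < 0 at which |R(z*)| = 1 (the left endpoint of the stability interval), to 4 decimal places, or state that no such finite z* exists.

With y'=λy (z=hλ):
  k1=λy_n ⇒ h·k1=z·y_n;  k2=λ(1+7/10z)y_n ⇒ h·k2=z(1+7/10z)y_n
  y_{n+1}/y_n = 1 + 1/4z + 3/4z(1+7/10z) = 1 + z + 21/40z²
  ⇒ R(z) = 1 + z + 21/40z².

Find x<0 with |R(x)|<1.
x=-1.05: |R|=0.5288
R=1: x+21/40x²=0 ⇒ x=−40/21=-1.9048; min R=1−1/(4·21/40)=0.5238>−1
Confirm numerically:
  x=-1.663: |R|=0.78892 <1
  x=-1.058: |R|=0.52967 <1
  x=-0.875: |R|=0.52695 <1
  x=-2.400: |R|=1.62400 >1
  x=-2.214: |R|=1.35944 >1
  x=-2.120: |R|=1.23956 >1
So |R|<1 on (-1.9048, 0).

left endpoint -1.9048.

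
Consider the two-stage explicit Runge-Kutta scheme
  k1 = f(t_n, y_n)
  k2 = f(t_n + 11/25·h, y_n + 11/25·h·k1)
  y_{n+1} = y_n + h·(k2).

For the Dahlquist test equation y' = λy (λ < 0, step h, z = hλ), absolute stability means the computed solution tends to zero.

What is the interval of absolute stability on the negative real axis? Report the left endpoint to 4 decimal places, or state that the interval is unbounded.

Test eqn y'=λy, z=hλ:
  k1=λy_n ⇒ h·k1=z·y_n;  k2=λ(1+11/25z)y_n ⇒ h·k2=z(1+11/25z)y_n
  y_{n+1}/y_n = 1 + z(1+11/25z) = 1 + z + 11/25z²
  ⇒ R(z) = 1 + z + 11/25z².

Boundary: |R(x)|=1, x<0.
x=-1.59: |R|=0.5224
R=1: x+11/25x²=0 ⇒ x=−25/11=-2.2727; min R=1−1/(4·11/25)=0.4318>−1
Confirm numerically:
  x=-1.865: |R|=0.66542 <1
  x=-1.613: |R|=0.53178 <1
  x=-1.214: |R|=0.43447 <1
  x=-0.914: |R|=0.45357 <1
  x=-2.606: |R|=1.38214 >1
  x=-2.533: |R|=1.29008 >1
Interval (-2.2727, 0).

(-2.2727, 0).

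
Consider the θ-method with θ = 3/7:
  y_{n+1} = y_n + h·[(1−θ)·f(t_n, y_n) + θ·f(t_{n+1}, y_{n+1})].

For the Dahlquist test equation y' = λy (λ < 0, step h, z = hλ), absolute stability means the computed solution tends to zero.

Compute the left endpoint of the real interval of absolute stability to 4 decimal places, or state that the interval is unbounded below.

left endpoint -14.0000.

On y'=λy, z=hλ:
  y_{n+1} = y_n + z·[4/7·y_n + 3/7·y_{n+1}] ⇒ (1 − 3/7z)y_{n+1} = (1 + 4/7z)y_n
  ⇒ R(z) = (1 + 4/7z)/(1 − 3/7z).

Solve |R(x)|<1 on ℝ⁻.
x=-0.37: |R|=0.6806
R=−1: 1+4/7x = −1+3/7x ⇒ -1/7x=2 ⇒ x=2/(-1/7)=-14.0000
Confirm numerically:
  x=-13.865: |R|=0.99722 <1
  x=-12.419: |R|=0.96428 <1
  x=-9.300: |R|=0.86533 <1
  x=-8.098: |R|=0.81140 <1
  x=-14.566: |R|=1.01116 >1
  x=-14.557: |R|=1.01099 >1
Stable set (-14.0000, 0).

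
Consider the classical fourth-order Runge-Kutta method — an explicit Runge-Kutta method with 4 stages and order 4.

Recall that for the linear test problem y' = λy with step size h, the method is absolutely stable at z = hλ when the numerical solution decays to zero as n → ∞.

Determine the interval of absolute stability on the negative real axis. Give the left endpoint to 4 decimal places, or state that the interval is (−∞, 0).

z∈(-2.7853,0).

Test eqn y'=λy, z=hλ:
  order 4, 4-stage ⇒ R(z)=1+z+z^2/2+z^3/6+z^4/24
  (e.g. R(-0.91)=0.40703, |R|=0.40703)

Need |R(x)|<1, x<0.
x=-0.91: |R|=0.4070
|R(-3.16)|=1.7284 |R(-2.58)|=0.7321 |R(-0.7)|=0.4978
Bisect:
  x_lo=-3.4923 |R|=2.7047  x_hi=-0.1220 |R|=0.8852
  mid=-1.80712 |R|=0.28650 →hi
  mid=-2.64970 |R|=0.81408 →hi
  mid=-3.07098 |R|=1.52339 →lo
  mid=-2.86034 |R|=1.11917 →lo
  mid=-2.75502 |R|=0.95531 →hi
  mid=-2.80768 |R|=1.03428 →lo
  mid=-2.78135 |R|=0.99407 →hi
  mid=-2.79451 |R|=1.01399 →lo
  ...
  [-2.78546,-2.78526] ⇒ x*=-2.7853
Interval (-2.7853, 0).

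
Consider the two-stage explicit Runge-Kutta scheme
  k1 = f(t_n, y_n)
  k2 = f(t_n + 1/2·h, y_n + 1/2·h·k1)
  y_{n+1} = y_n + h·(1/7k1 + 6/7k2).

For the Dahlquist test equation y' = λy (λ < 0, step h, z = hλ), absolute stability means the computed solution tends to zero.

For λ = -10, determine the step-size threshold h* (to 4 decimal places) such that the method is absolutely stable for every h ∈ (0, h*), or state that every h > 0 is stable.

Test eqn y'=λy, z=hλ:
  k1=λy_n ⇒ h·k1=z·y_n;  k2=λ(1+1/2z)y_n ⇒ h·k2=z(1+1/2z)y_n
  y_{n+1}/y_n = 1 + 1/7z + 6/7z(1+1/2z) = 1 + z + 3/7z²
  ⇒ R(z) = 1 + z + 3/7z².

Find x<0 with |R(x)|<1.
x=-1.59: |R|=0.4935
R=1: x+3/7x²=0 ⇒ x=−7/3=-2.3333; min R=1−1/(4·3/7)=0.4167>−1
Confirm numerically:
  x=-2.218: |R|=0.89037 <1
  x=-2.117: |R|=0.80372 <1
  x=-1.248: |R|=0.41950 <1
  x=-2.423: |R|=1.09311 >1
  x=-2.384: |R|=1.05177 >1
Stable set (-2.3333, 0).

(-2.3333,0); λ=-10 ⇒ h* = (7/3)/10 = 0.2333.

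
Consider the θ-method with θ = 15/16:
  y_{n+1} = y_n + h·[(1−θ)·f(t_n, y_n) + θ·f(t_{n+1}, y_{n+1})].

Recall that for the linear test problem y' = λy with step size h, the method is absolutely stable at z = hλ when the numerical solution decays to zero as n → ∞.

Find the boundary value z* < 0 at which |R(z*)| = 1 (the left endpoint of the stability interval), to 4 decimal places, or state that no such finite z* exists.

With y'=λy (z=hλ):
  y_{n+1} = y_n + z·[1/16·y_n + 15/16·y_{n+1}] ⇒ (1 − 15/16z)y_{n+1} = (1 + 1/16z)y_n
  ⇒ R(z) = (1 + 1/16z)/(1 − 15/16z).

Boundary: |R(x)|=1, x<0.
x=-1.11: |R|=0.4560
x=-2: |R|=0.3043
x=-10: |R|=0.0361
x=-100: |R|=0.0554
θ=15/16≥1/2 ⇒ |1+1/16x|<|1−15/16x| ∀x<0 ⇒ stable on all of ℝ⁻.

unbounded; (−∞, 0).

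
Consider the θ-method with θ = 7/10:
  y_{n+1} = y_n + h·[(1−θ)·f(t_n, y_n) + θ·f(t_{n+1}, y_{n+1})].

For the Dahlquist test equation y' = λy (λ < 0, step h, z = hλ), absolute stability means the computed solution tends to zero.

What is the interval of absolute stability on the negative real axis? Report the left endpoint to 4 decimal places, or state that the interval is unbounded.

interval (−∞, 0).

Test eqn y'=λy, z=hλ:
  y_{n+1} = y_n + z·[3/10·y_n + 7/10·y_{n+1}] ⇒ (1 − 7/10z)y_{n+1} = (1 + 3/10z)y_n
  R(z) = (1 + 3/10z)/(1 − 7/10z).

Boundary: |R(x)|=1, x<0.
x=-1.3: |R|=0.3194
x=-2: |R|=0.1667
x=-10: |R|=0.2500
x=-100: |R|=0.4085
θ=7/10≥1/2 ⇒ |1+3/10x|<|1−7/10x| ∀x<0 ⇒ stable on all of ℝ⁻.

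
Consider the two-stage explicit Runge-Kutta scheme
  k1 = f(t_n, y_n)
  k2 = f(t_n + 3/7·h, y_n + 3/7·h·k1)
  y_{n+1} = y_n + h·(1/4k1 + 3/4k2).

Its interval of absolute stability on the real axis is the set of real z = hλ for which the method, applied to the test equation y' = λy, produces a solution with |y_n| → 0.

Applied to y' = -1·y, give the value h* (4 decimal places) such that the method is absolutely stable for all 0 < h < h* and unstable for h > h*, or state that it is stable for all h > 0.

(-3.1111,0); λ=-1 ⇒ h* = (28/9)/1 = 3.1111.

Set f=λy, z=hλ:
  k1=λy_n ⇒ h·k1=z·y_n;  k2=λ(1+3/7z)y_n ⇒ h·k2=z(1+3/7z)y_n
  y_{n+1}/y_n = 1 + 1/4z + 3/4z(1+3/7z) = 1 + z + 9/28z²
  ⇒ R(z) = 1 + z + 9/28z².

Solve |R(x)|<1 on ℝ⁻.
x=-0.99: |R|=0.3250
R=1: x+9/28x²=0 ⇒ x=−28/9=-3.1111; min R=1−1/(4·9/28)=0.2222>−1
Confirm numerically:
  x=-2.569: |R|=0.55235 <1
  x=-2.287: |R|=0.39419 <1
  x=-2.040: |R|=0.29766 <1
  x=-1.923: |R|=0.26562 <1
  x=-3.571: |R|=1.52787 >1
  x=-3.419: |R|=1.33836 >1
  x=-3.177: |R|=1.06728 >1
So |R|<1 on (-3.1111, 0).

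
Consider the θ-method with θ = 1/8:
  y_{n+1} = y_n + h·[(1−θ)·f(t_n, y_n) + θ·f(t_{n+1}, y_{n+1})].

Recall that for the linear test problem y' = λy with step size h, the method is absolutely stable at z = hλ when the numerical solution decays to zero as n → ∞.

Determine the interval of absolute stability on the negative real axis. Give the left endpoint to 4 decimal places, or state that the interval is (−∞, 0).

Set f=λy, z=hλ:
  y_{n+1} = y_n + z·[7/8·y_n + 1/8·y_{n+1}] ⇒ (1 − 1/8z)y_{n+1} = (1 + 7/8z)y_n
  R(z) = (1 + 7/8z)/(1 − 1/8z).

Need |R(x)|<1, x<0.
x=-1.38: |R|=0.1770
R=−1: 1+7/8x = −1+1/8x ⇒ -3/4x=2 ⇒ x=2/(-3/4)=-2.6667
Confirm numerically:
  x=-2.477: |R|=0.89138 <1
  x=-2.387: |R|=0.83845 <1
  x=-2.300: |R|=0.78641 <1
  x=-2.201: |R|=0.72611 <1
  x=-3.105: |R|=1.23683 >1
  x=-3.099: |R|=1.23371 >1
  x=-2.862: |R|=1.10790 >1
So |R|<1 on (-2.6667, 0).

z∈(-2.6667,0).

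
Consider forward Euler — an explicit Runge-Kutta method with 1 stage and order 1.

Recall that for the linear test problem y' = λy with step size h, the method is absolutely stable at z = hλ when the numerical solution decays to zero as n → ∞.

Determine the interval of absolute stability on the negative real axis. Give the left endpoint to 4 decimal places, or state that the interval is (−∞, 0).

(-2.0000, 0).

Set f=λy, z=hλ:
  order 1, 1-stage ⇒ R(z)=1+z
  (e.g. R(-0.34)=0.66000, |R|=0.66000)

Solve |R(x)|<1 on ℝ⁻.
x=-0.34: |R|=0.6600
|R(-1.82)|=0.8200 |R(-1.39)|=0.3900 |R(-0.59)|=0.4100
Bisect:
  x_lo=-2.5675 |R|=1.5675  x_hi=-0.3043 |R|=0.6957
  mid=-1.43590 |R|=0.43590 →hi
  mid=-2.00171 |R|=1.00171 →lo
  mid=-1.71880 |R|=0.71880 →hi
  mid=-1.86026 |R|=0.86026 →hi
  mid=-1.93098 |R|=0.93098 →hi
  mid=-1.96635 |R|=0.96635 →hi
  mid=-1.98403 |R|=0.98403 →hi
  mid=-1.99287 |R|=0.99287 →hi
  mid=-1.99729 |R|=0.99729 →hi
  mid=-1.99950 |R|=0.99950 →hi
  ...
  [-2.00005,-1.99991] ⇒ x*=-2.0000
So |R|<1 on (-2.0000, 0).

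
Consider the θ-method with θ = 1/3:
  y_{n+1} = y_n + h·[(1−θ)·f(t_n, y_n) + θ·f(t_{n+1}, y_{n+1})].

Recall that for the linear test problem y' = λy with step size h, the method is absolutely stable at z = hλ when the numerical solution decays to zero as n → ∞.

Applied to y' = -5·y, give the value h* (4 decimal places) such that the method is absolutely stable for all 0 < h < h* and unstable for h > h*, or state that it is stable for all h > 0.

(-6.0000,0); λ=-5 ⇒ h* = (6)/5 = 1.2000.

Test eqn y'=λy, z=hλ:
  y_{n+1} = y_n + z·[2/3·y_n + 1/3·y_{n+1}] ⇒ (1 − 1/3z)y_{n+1} = (1 + 2/3z)y_n
  Hence R(z) = (1 + 2/3z)/(1 − 1/3z).

Solve |R(x)|<1 on ℝ⁻.
x=-1.64: |R|=0.0603
R=−1: 1+2/3x = −1+1/3x ⇒ -1/3x=2 ⇒ x=2/(-1/3)=-6.0000
Confirm numerically:
  x=-3.839: |R|=0.68402 <1
  x=-3.786: |R|=0.67374 <1
  x=-3.746: |R|=0.66588 <1
  x=-3.225: |R|=0.55422 <1
  x=-6.402: |R|=1.04276 >1
  x=-6.114: |R|=1.01251 >1
  x=-6.051: |R|=1.00563 >1
So |R|<1 on (-6.0000, 0).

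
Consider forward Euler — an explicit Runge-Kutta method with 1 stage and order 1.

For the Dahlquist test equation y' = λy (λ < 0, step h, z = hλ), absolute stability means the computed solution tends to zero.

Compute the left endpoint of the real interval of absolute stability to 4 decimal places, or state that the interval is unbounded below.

z* = -2.0000.

With y'=λy (z=hλ):
  order 1, 1-stage ⇒ R(z)=1+z
  (e.g. R(-0.81)=0.19000, |R|=0.19000)

Find x<0 with |R(x)|<1.
x=-0.81: |R|=0.1900
|R(-2.28)|=1.2800 |R(-2.04)|=1.0400 |R(-1.03)|=0.0300
Bisect:
  x_lo=-2.6198 |R|=1.6198  x_hi=-0.1594 |R|=0.8406
  mid=-1.38963 |R|=0.38963 →hi
  mid=-2.00474 |R|=1.00474 →lo
  mid=-1.69719 |R|=0.69719 →hi
  mid=-1.85096 |R|=0.85096 →hi
  mid=-1.92785 |R|=0.92785 →hi
  mid=-1.96630 |R|=0.96630 →hi
  mid=-1.98552 |R|=0.98552 →hi
  mid=-1.99513 |R|=0.99513 →hi
  mid=-1.99993 |R|=0.99993 →hi
  ...
  [-2.00008,-1.99993] ⇒ x*=-2.0000
So |R|<1 on (-2.0000, 0).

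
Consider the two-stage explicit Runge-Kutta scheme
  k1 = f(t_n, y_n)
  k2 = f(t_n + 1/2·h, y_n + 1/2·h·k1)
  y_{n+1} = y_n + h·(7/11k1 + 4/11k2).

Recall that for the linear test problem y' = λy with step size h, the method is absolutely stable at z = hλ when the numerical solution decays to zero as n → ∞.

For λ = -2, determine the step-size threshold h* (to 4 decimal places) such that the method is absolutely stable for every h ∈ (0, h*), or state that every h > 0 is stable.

With y'=λy (z=hλ):
  k1=λy_n ⇒ h·k1=z·y_n;  k2=λ(1+1/2z)y_n ⇒ h·k2=z(1+1/2z)y_n
  y_{n+1}/y_n = 1 + 7/11z + 4/11z(1+1/2z) = 1 + z + 2/11z²
  so R(z) = 1 + z + 2/11z².

Solve |R(x)|<1 on ℝ⁻.
x=-0.83: |R|=0.2953
R=1: x+2/11x²=0 ⇒ x=−11/2=-5.5000; min R=1−1/(4·2/11)=-0.3750>−1
Confirm numerically:
  x=-3.381: |R|=0.30261 <1
  x=-3.197: |R|=0.33867 <1
  x=-2.510: |R|=0.36453 <1
  x=-5.790: |R|=1.30529 >1
  x=-5.647: |R|=1.15093 >1
So |R|<1 on (-5.5000, 0).

(-5.5000,0); λ=-2 ⇒ h* = (11/2)/2 = 2.7500.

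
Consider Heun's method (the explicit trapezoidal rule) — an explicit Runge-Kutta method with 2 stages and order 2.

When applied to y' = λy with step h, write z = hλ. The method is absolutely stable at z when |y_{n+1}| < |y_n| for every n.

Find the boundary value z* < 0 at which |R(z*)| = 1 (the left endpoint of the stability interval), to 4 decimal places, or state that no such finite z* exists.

With y'=λy (z=hλ):
  order 2, 2-stage ⇒ R(z)=1+z+z^2/2
  (e.g. R(-1.58)=0.66820, |R|=0.66820)

Boundary: |R(x)|=1, x<0.
x=-1.58: |R|=0.6682
|R(-2.15)|=1.1612 |R(-1.92)|=0.9232 |R(-1.02)|=0.5002
Bisect:
  x_lo=-2.5039 |R|=1.6308  x_hi=-0.0566 |R|=0.9450
  mid=-1.28024 |R|=0.53927 →hi
  mid=-1.89205 |R|=0.89788 →hi
  mid=-2.19795 |R|=1.21755 →lo
  mid=-2.04500 |R|=1.04601 →lo
  mid=-1.96853 |R|=0.96902 →hi
  mid=-2.00676 |R|=1.00679 →lo
  mid=-1.98764 |R|=0.98772 →hi
  ...
  [-2.00004,-1.99989] ⇒ x*=-2.0000
Stable set (-2.0000, 0).

left endpoint -2.0000.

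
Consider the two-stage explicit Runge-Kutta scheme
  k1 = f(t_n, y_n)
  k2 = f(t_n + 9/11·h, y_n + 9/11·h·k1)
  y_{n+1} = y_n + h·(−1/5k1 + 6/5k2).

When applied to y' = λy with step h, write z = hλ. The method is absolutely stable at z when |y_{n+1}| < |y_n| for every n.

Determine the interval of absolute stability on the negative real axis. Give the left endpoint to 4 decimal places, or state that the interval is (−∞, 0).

On y'=λy, z=hλ:
  k1=λy_n ⇒ h·k1=z·y_n;  k2=λ(1+9/11z)y_n ⇒ h·k2=z(1+9/11z)y_n
  y_{n+1}/y_n = 1 − 1/5z + 6/5z(1+9/11z) = 1 + z + 54/55z²
  Hence R(z) = 1 + z + 54/55z².

Need |R(x)|<1, x<0.
x=-1.64: |R|=2.0007
R=1: x+54/55x²=0 ⇒ x=−55/54=-1.0185; min R=1−1/(4·54/55)=0.7454>−1
Confirm numerically:
  x=-0.975: |R|=0.95834 <1
  x=-0.565: |R|=0.74842 <1
  x=-0.504: |R|=0.74540 <1
  x=-1.393: |R|=1.51217 >1
  x=-1.391: |R|=1.50870 >1
  x=-1.308: |R|=1.37176 >1
Interval (-1.0185, 0).

(-1.0185, 0).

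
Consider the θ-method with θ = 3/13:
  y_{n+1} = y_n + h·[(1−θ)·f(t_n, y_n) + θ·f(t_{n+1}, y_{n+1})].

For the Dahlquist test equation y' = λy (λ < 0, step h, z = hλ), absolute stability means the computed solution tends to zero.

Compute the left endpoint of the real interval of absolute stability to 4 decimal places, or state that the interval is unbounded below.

Set f=λy, z=hλ:
  y_{n+1} = y_n + z·[10/13·y_n + 3/13·y_{n+1}] ⇒ (1 − 3/13z)y_{n+1} = (1 + 10/13z)y_n
  R(z) = (1 + 10/13z)/(1 − 3/13z).

Boundary: |R(x)|=1, x<0.
x=-1.6: |R|=0.1685
R=−1: 1+10/13x = −1+3/13x ⇒ -7/13x=2 ⇒ x=2/(-7/13)=-3.7143
Confirm numerically:
  x=-3.156: |R|=0.82606 <1
  x=-2.518: |R|=0.59259 <1
  x=-2.454: |R|=0.56674 <1
  x=-1.974: |R|=0.35620 <1
  x=-4.243: |R|=1.14385 >1
  x=-3.995: |R|=1.07865 >1
Stable set (-3.7143, 0).

z* = -3.7143.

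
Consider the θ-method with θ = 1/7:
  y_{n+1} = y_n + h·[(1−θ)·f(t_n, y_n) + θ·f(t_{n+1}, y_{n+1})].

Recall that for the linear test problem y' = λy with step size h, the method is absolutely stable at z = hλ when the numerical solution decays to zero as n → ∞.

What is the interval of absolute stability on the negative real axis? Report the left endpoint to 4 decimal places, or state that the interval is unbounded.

(-2.8000, 0).

On y'=λy, z=hλ:
  y_{n+1} = y_n + z·[6/7·y_n + 1/7·y_{n+1}] ⇒ (1 − 1/7z)y_{n+1} = (1 + 6/7z)y_n
  so R(z) = (1 + 6/7z)/(1 − 1/7z).

Need |R(x)|<1, x<0.
x=-1.67: |R|=0.3483
R=−1: 1+6/7x = −1+1/7x ⇒ -5/7x=2 ⇒ x=2/(-5/7)=-2.8000
Confirm numerically:
  x=-1.630: |R|=0.32213 <1
  x=-1.405: |R|=0.17014 <1
  x=-1.317: |R|=0.10845 <1
  x=-2.850: |R|=1.02538 >1
  x=-2.840: |R|=1.02033 >1
  x=-2.822: |R|=1.01120 >1
So |R|<1 on (-2.8000, 0).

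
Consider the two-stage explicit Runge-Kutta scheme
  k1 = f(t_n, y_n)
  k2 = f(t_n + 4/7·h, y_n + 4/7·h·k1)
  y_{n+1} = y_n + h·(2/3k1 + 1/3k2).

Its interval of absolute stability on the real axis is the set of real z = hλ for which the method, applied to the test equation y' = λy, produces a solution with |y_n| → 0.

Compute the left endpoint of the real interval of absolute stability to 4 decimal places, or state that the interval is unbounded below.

left endpoint -5.2500.

On y'=λy, z=hλ:
  k1=λy_n ⇒ h·k1=z·y_n;  k2=λ(1+4/7z)y_n ⇒ h·k2=z(1+4/7z)y_n
  y_{n+1}/y_n = 1 + 2/3z + 1/3z(1+4/7z) = 1 + z + 4/21z²
  ⇒ R(z) = 1 + z + 4/21z².

Need |R(x)|<1, x<0.
x=-1.31: |R|=0.0169
R=1: x+4/21x²=0 ⇒ x=−21/4=-5.2500; min R=1−1/(4·4/21)=-0.3125>−1
Confirm numerically:
  x=-3.866: |R|=0.01915 <1
  x=-3.732: |R|=0.07908 <1
  x=-3.237: |R|=0.24116 <1
  x=-5.823: |R|=1.63554 >1
  x=-5.521: |R|=1.28499 >1
  x=-5.335: |R|=1.08638 >1
Stable set (-5.2500, 0).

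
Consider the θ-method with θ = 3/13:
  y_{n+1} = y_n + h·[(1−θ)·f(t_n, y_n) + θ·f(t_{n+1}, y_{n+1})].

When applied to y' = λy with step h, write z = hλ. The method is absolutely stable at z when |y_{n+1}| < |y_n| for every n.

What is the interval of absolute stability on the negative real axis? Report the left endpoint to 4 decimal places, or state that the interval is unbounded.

With y'=λy (z=hλ):
  y_{n+1} = y_n + z·[10/13·y_n + 3/13·y_{n+1}] ⇒ (1 − 3/13z)y_{n+1} = (1 + 10/13z)y_n
  Hence R(z) = (1 + 10/13z)/(1 − 3/13z).

Need |R(x)|<1, x<0.
x=-0.87: |R|=0.2755
R=−1: 1+10/13x = −1+3/13x ⇒ -7/13x=2 ⇒ x=2/(-7/13)=-3.7143
Confirm numerically:
  x=-3.692: |R|=0.99352 <1
  x=-3.178: |R|=0.83341 <1
  x=-2.243: |R|=0.47798 <1
  x=-2.231: |R|=0.47276 <1
  x=-4.060: |R|=1.09611 >1
  x=-3.959: |R|=1.06886 >1
So |R|<1 on (-3.7143, 0).

(-3.7143, 0).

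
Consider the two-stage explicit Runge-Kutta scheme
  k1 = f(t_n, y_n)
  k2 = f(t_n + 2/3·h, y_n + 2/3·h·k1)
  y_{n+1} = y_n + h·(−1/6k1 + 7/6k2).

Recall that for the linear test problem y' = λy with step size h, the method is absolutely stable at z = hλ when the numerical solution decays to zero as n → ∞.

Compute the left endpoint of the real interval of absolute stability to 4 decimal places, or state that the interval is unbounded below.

With y'=λy (z=hλ):
  k1=λy_n ⇒ h·k1=z·y_n;  k2=λ(1+2/3z)y_n ⇒ h·k2=z(1+2/3z)y_n
  y_{n+1}/y_n = 1 − 1/6z + 7/6z(1+2/3z) = 1 + z + 7/9z²
  Hence R(z) = 1 + z + 7/9z².

Solve |R(x)|<1 on ℝ⁻.
x=-1.1: |R|=0.8411
R=1: x+7/9x²=0 ⇒ x=−9/7=-1.2857; min R=1−1/(4·7/9)=0.6786>−1
Confirm numerically:
  x=-0.960: |R|=0.75680 <1
  x=-0.872: |R|=0.71941 <1
  x=-0.574: |R|=0.68226 <1
  x=-1.873: |R|=1.85554 >1
  x=-1.529: |R|=1.28932 >1
  x=-1.444: |R|=1.17777 >1
Stable set (-1.2857, 0).

left endpoint -1.2857.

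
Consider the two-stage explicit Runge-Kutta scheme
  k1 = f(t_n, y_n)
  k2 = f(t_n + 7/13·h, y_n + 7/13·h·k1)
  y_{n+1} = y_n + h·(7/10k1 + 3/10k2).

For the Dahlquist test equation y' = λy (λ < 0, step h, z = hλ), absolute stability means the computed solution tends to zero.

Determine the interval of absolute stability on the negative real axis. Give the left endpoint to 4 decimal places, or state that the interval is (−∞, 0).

Test eqn y'=λy, z=hλ:
  k1=λy_n ⇒ h·k1=z·y_n;  k2=λ(1+7/13z)y_n ⇒ h·k2=z(1+7/13z)y_n
  y_{n+1}/y_n = 1 + 7/10z + 3/10z(1+7/13z) = 1 + z + 21/130z²
  so R(z) = 1 + z + 21/130z².

Find x<0 with |R(x)|<1.
x=-0.46: |R|=0.5742
R=1: x+21/130x²=0 ⇒ x=−130/21=-6.1905; min R=1−1/(4·21/130)=-0.5476>−1
Confirm numerically:
  x=-4.424: |R|=0.26241 <1
  x=-3.905: |R|=0.44170 <1
  x=-2.922: |R|=0.54277 <1
  x=-6.704: |R|=1.55612 >1
  x=-6.451: |R|=1.27149 >1
  x=-6.255: |R|=1.06520 >1
Stable set (-6.1905, 0).

z∈(-6.1905,0).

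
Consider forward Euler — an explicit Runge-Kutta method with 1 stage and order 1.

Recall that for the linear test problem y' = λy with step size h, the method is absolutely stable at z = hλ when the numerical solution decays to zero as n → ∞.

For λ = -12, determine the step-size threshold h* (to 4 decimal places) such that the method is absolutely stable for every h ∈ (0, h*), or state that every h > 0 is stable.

On y'=λy, z=hλ:
  order 1, 1-stage ⇒ R(z)=1+z
  (e.g. R(-1.76)=-0.76000, |R|=0.76000)

Find x<0 with |R(x)|<1.
x=-1.76: |R|=0.7600
|R(-2.34)|=1.3400 |R(-1.64)|=0.6400 |R(-1.37)|=0.3700
Bisect:
  x_lo=-2.3010 |R|=1.3010  x_hi=-0.3592 |R|=0.6408
  mid=-1.33010 |R|=0.33010 →hi
  mid=-1.81555 |R|=0.81555 →hi
  mid=-2.05828 |R|=1.05828 →lo
  mid=-1.93692 |R|=0.93692 →hi
  mid=-1.99760 |R|=0.99760 →hi
  mid=-2.02794 |R|=1.02794 →lo
  mid=-2.01277 |R|=1.01277 →lo
  mid=-2.00518 |R|=1.00518 →lo
  mid=-2.00139 |R|=1.00139 →lo
  ...
  [-2.00009,-1.99997] ⇒ x*=-2.0000
Stable set (-2.0000, 0).

(-2.0000,0); λ=-12 ⇒ h* = 0.1667.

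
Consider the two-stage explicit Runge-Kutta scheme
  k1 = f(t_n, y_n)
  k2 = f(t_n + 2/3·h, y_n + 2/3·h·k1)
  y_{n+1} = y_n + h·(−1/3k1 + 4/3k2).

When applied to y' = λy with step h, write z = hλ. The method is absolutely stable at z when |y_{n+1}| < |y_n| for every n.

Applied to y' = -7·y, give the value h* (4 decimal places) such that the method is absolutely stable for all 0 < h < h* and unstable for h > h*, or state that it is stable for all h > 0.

(-1.1250,0); λ=-7 ⇒ h* = (9/8)/7 = 0.1607.

Set f=λy, z=hλ:
  k1=λy_n ⇒ h·k1=z·y_n;  k2=λ(1+2/3z)y_n ⇒ h·k2=z(1+2/3z)y_n
  y_{n+1}/y_n = 1 − 1/3z + 4/3z(1+2/3z) = 1 + z + 8/9z²
  ⇒ R(z) = 1 + z + 8/9z².

Need |R(x)|<1, x<0.
x=-0.69: |R|=0.7332
R=1: x+8/9x²=0 ⇒ x=−9/8=-1.1250; min R=1−1/(4·8/9)=0.7188>−1
Confirm numerically:
  x=-1.056: |R|=0.93523 <1
  x=-0.950: |R|=0.85222 <1
  x=-0.676: |R|=0.73020 <1
  x=-0.478: |R|=0.72510 <1
  x=-1.552: |R|=1.58907 >1
  x=-1.363: |R|=1.28835 >1
Stable set (-1.1250, 0).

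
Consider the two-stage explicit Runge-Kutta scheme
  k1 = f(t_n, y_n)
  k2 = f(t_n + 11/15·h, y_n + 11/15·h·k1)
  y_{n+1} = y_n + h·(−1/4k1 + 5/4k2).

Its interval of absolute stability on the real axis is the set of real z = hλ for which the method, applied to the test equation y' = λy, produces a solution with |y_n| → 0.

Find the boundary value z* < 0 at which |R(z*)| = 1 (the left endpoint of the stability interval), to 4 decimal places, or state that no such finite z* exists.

Set f=λy, z=hλ:
  k1=λy_n ⇒ h·k1=z·y_n;  k2=λ(1+11/15z)y_n ⇒ h·k2=z(1+11/15z)y_n
  y_{n+1}/y_n = 1 − 1/4z + 5/4z(1+11/15z) = 1 + z + 11/12z²
  so R(z) = 1 + z + 11/12z².

Find x<0 with |R(x)|<1.
x=-0.35: |R|=0.7623
R=1: x+11/12x²=0 ⇒ x=−12/11=-1.0909; min R=1−1/(4·11/12)=0.7273>−1
Confirm numerically:
  x=-1.015: |R|=0.92937 <1
  x=-0.706: |R|=0.75090 <1
  x=-0.479: |R|=0.73132 <1
  x=-1.420: |R|=1.42837 >1
  x=-1.401: |R|=1.39823 >1
Stable set (-1.0909, 0).

z* = -1.0909.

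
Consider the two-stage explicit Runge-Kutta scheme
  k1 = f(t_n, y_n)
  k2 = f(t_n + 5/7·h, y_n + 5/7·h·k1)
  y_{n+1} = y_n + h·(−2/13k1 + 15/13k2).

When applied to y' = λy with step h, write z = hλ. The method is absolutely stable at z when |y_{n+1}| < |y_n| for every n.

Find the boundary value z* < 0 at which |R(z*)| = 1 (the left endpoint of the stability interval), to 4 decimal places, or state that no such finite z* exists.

z* = -1.2133.

Test eqn y'=λy, z=hλ:
  k1=λy_n ⇒ h·k1=z·y_n;  k2=λ(1+5/7z)y_n ⇒ h·k2=z(1+5/7z)y_n
  y_{n+1}/y_n = 1 − 2/13z + 15/13z(1+5/7z) = 1 + z + 75/91z²
  R(z) = 1 + z + 75/91z².

Solve |R(x)|<1 on ℝ⁻.
x=-0.82: |R|=0.7342
R=1: x+75/91x²=0 ⇒ x=−91/75=-1.2133; min R=1−1/(4·75/91)=0.6967>−1
Confirm numerically:
  x=-1.078: |R|=0.87976 <1
  x=-0.829: |R|=0.73741 <1
  x=-0.824: |R|=0.73560 <1
  x=-0.586: |R|=0.69702 <1
  x=-1.746: |R|=1.76651 >1
  x=-1.402: |R|=1.21800 >1
  x=-1.365: |R|=1.17063 >1
Interval (-1.2133, 0).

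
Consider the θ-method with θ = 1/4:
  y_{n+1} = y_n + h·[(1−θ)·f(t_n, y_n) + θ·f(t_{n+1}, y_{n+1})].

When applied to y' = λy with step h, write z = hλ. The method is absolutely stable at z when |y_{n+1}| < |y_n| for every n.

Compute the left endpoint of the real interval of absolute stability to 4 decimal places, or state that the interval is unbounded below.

left endpoint -4.0000.

Test eqn y'=λy, z=hλ:
  y_{n+1} = y_n + z·[3/4·y_n + 1/4·y_{n+1}] ⇒ (1 − 1/4z)y_{n+1} = (1 + 3/4z)y_n
  ⇒ R(z) = (1 + 3/4z)/(1 − 1/4z).

Boundary: |R(x)|=1, x<0.
x=-0.38: |R|=0.6530
R=−1: 1+3/4x = −1+1/4x ⇒ -1/2x=2 ⇒ x=2/(-1/2)=-4.0000
Confirm numerically:
  x=-3.898: |R|=0.97417 <1
  x=-3.571: |R|=0.88667 <1
  x=-3.281: |R|=0.80250 <1
  x=-2.964: |R|=0.70247 <1
  x=-4.500: |R|=1.11765 >1
  x=-4.204: |R|=1.04973 >1
So |R|<1 on (-4.0000, 0).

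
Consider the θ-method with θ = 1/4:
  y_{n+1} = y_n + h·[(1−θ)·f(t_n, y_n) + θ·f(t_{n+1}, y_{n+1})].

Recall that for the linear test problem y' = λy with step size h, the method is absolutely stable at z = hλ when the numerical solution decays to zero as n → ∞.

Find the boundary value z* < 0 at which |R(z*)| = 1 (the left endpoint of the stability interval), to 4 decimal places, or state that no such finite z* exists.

z* = -4.0000.

Set f=λy, z=hλ:
  y_{n+1} = y_n + z·[3/4·y_n + 1/4·y_{n+1}] ⇒ (1 − 1/4z)y_{n+1} = (1 + 3/4z)y_n
  R(z) = (1 + 3/4z)/(1 − 1/4z).

Need |R(x)|<1, x<0.
x=-0.92: |R|=0.2520
R=−1: 1+3/4x = −1+1/4x ⇒ -1/2x=2 ⇒ x=2/(-1/2)=-4.0000
Confirm numerically:
  x=-3.632: |R|=0.90356 <1
  x=-2.179: |R|=0.41058 <1
  x=-2.087: |R|=0.37145 <1
  x=-1.890: |R|=0.28353 <1
  x=-4.547: |R|=1.12800 >1
  x=-4.461: |R|=1.10897 >1
  x=-4.165: |R|=1.04042 >1
Interval (-4.0000, 0).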